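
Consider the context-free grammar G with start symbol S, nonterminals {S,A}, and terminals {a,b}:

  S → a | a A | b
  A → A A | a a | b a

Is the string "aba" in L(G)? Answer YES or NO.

Convert to CNF:
  S -> T0 A | a | b
  A -> A A | T0 T0 | T1 T0
  T0 -> a
  T1 -> b

CYK table (by increasing span):
  T[0,0] 'a' = {S,T0}  orig:{S}
  T[1,1] 'b' = {S,T1}  orig:{S}
  T[2,2] 'a' = {S,T0}  orig:{S}
  T[0,1] 'ab' = ∅
  T[1,2] 'ba' = {A}
  T[0,2] 'aba' = {S}

S ∈ T[0,2] ⇒ YES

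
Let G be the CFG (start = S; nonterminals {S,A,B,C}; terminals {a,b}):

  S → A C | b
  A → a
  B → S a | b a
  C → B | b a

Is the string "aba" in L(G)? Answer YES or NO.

CNF form of G:
  S -> A C | b
  A -> a
  B -> S T0 | T1 T0
  C -> S T0 | T1 T0
  T0 -> a
  T1 -> b

CYK fill:
  T[0,0] 'a' = {A,T0}  orig:{A}
  T[1,1] 'b' = {S,T1}  orig:{S}
  T[2,2] 'a' = {A,T0}  orig:{A}
  T[0,1] 'ab' = ∅
  T[1,2] 'ba' = {B,C}
  T[0,2] 'aba' = {S}

S ∈ T[0,2] ⇒ YES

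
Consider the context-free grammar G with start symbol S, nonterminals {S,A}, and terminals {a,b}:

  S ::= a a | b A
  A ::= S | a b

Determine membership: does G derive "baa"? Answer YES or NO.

Convert to CNF:
  S -> T0 T0 | T1 A
  A -> T0 T0 | T0 T1 | T1 A
  T0 -> a
  T1 -> b

Fill CYK table bottom-up:
  [0..0]={T1}  "b"  orig:{}
  [1..1]={T0}  "a"  orig:{}
  [2..2]={T0}  "a"  orig:{}
  [0..1]=∅  "ba"
  [1..2]={A,S}  "aa"
  [0..2]={A,S}  "baa"

S ∈ T[0,2] ⇒ YES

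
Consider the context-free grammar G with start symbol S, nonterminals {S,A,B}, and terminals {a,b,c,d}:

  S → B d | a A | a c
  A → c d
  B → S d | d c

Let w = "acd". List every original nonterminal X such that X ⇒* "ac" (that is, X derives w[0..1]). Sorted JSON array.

CNF form of G:
  S -> B T1 | T2 A | T2 T0
  A -> T0 T1
  B -> S T1 | T1 T0
  T0 -> c
  T1 -> d
  T2 -> a

Fill CYK table bottom-up (cells [i..j] with 0 ≤ i ≤ j ≤ 1 only):
  cell(0,0) a: {T2}  orig:{}
  cell(1,1) c: {T0}  orig:{}
  cell(0,1) ac: {S}

Original NTs in T[0,1] deriving "ac": ["S"]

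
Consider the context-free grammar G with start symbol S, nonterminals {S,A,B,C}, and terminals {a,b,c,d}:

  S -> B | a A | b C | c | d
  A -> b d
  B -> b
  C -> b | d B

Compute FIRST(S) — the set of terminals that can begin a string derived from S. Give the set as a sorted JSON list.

Compute FIRST by fixpoint:
pass 1:
  A via A→b d: +{b}
  B via B→b: +{b}
  C via C→b: +{b}
  C via C→d B: +{d}
  S via S→B: +{b}
  S via S→a A: +{a}
  S via S→c: +{c}
  S via S→d: +{d}
  FIRST[S]={a,b,c,d}  FIRST[A]={b}  FIRST[B]={b}  FIRST[C]={b,d}
pass 2: (stable)
  FIRST[S]={a,b,c,d}  FIRST[A]={b}  FIRST[B]={b}  FIRST[C]={b,d}

FIRST(S) = ["a", "b", "c", "d"]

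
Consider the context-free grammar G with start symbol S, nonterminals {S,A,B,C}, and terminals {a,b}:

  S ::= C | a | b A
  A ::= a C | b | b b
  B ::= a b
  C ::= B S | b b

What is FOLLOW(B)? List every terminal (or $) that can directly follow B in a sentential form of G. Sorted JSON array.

Compute FIRST by fixpoint:
pass 1:
  A via A→a C: +{a}
  A via A→b: +{b}
  B via B→a b: +{a}
  C via C→B S: +{a}
  C via C→b b: +{b}
  S via S→C: +{a,b}
  FIRST[S]={a,b}  FIRST[A]={a,b}  FIRST[B]={a}  FIRST[C]={a,b}
pass 2: (stable)
  FIRST[S]={a,b}  FIRST[A]={a,b}  FIRST[B]={a}  FIRST[C]={a,b}

FOLLOW sets:
FOLLOW(S) := {$}
iter 1:
  C→B S: FOLLOW(B) ⊇ FIRST(S) = {a,b}; new: +{a,b}
  S→C: FOLLOW(C) ⊇ FOLLOW(S) ⊇ {$}; new: +{$}
  S→b A: FOLLOW(A) ⊇ FOLLOW(S) ⊇ {$}; new: +{$}
  FOLLOW[S]={$}  FOLLOW[A]={$}  FOLLOW[B]={a,b}  FOLLOW[C]={$}
iter 2: — fixpoint
  FOLLOW[S]={$}  FOLLOW[A]={$}  FOLLOW[B]={a,b}  FOLLOW[C]={$}

FOLLOW(B) = ["a", "b"]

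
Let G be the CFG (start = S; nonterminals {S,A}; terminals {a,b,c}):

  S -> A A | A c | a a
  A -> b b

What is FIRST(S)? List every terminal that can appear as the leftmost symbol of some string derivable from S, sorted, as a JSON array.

FIRST iteration:
pass 1:
  A via A→b b: +{b}
  S via S→A A: +{b}
  S via S→a a: +{a}
  S: {a,b}  A: {b}
pass 2: — fixpoint
  S: {a,b}  A: {b}

FIRST(S) = ["a", "b"]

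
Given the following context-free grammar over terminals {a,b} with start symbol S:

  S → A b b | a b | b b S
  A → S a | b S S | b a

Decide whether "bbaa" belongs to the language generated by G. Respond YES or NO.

CNF form of G:
  S -> A X3 | T0 T1 | T1 X4
  A -> S T0 | T1 T0 | T1 X2
  T0 -> a
  T1 -> b
  X2 -> S S
  X3 -> T1 T1
  X4 -> T1 S

CYK table (by increasing span):
  T[0,0] 'b' = {T1}  orig:{}
  T[1,1] 'b' = {T1}  orig:{}
  T[2,2] 'a' = {T0}  orig:{}
  T[3,3] 'a' = {T0}  orig:{}
  T[0,1] 'bb' = {X3}  orig:{}
  T[1,2] 'ba' = {A}
  T[2,3] 'aa' = ∅
  T[0,2] 'bba' = ∅
  T[1,3] 'baa' = ∅
  T[0,3] 'bbaa' = ∅

S ∉ T[0,3] ⇒ NO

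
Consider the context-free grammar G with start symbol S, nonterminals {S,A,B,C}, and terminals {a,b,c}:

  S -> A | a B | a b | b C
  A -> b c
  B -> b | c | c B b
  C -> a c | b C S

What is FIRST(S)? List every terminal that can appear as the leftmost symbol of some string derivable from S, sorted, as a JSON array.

FIRST sets, iterate to fixpoint:
iter 1:
  A via A→b c: +{b}
  B via B→b: +{b}
  B via B→c: +{c}
  C via C→a c: +{a}
  C via C→b C S: +{b}
  S via S→A: +{b}
  S via S→a B: +{a}
  FIRST(S)={a,b}  FIRST(A)={b}  FIRST(B)={b,c}  FIRST(C)={a,b}
iter 2: — fixpoint
  FIRST(S)={a,b}  FIRST(A)={b}  FIRST(B)={b,c}  FIRST(C)={a,b}

FIRST(S) = ["a", "b"]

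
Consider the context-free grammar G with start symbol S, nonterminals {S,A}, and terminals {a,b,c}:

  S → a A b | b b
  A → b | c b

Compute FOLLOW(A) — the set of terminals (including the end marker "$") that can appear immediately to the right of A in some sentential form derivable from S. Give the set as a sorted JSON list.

FIRST sets, iterate to fixpoint:
[1]
  A via A→b: +{b}
  A via A→c b: +{c}
  S via S→a A b: +{a}
  S via S→b b: +{b}
  FIRST[S]={a,b}  FIRST[A]={b,c}
[2] done
  FIRST[S]={a,b}  FIRST[A]={b,c}

Compute FOLLOW by fixpoint:
initialize: $ ∈ FOLLOW(S)
iter 1:
  S→a A b: FOLLOW(A) ⊇ FIRST(b) = {b}; new: +{b}
  FOLLOW[S]={$}  FOLLOW[A]={b}
iter 2: (no change)
  FOLLOW[S]={$}  FOLLOW[A]={b}

FOLLOW(A) = ["b"]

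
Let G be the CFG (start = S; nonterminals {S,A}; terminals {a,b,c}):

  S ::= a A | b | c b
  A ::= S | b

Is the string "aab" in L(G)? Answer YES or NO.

CNF form of G:
  S -> T0 A | T1 T2 | b
  A -> T0 A | T1 T2 | b
  T0 -> a
  T1 -> c
  T2 -> b

Fill CYK table bottom-up:
  cell(0,0) a: {T0}  orig:{}
  cell(1,1) a: {T0}  orig:{}
  cell(2,2) b: {A,S,T2}  orig:{A,S}
  cell(0,1) aa: ∅
  cell(1,2) ab: {A,S}
  cell(0,2) aab: {A,S}

S ∈ T[0,2] ⇒ YES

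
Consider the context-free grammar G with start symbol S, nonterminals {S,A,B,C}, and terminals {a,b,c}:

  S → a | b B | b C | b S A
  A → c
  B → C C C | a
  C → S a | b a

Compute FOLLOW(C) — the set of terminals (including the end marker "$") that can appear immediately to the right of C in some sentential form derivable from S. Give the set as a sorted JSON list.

FIRST iteration:
iter 1:
  A via A→c: +{c}
  B via B→a: +{a}
  C via C→b a: +{b}
  S via S→a: +{a}
  S via S→b B: +{b}
  S: {a,b}  A: {c}  B: {a}  C: {b}
iter 2:
  B via B→C C C: +{b}
  C via C→S a: +{a}
  S: {a,b}  A: {c}  B: {a,b}  C: {a,b}
iter 3: done
  S: {a,b}  A: {c}  B: {a,b}  C: {a,b}

Compute FOLLOW by fixpoint:
initialize: $ ∈ FOLLOW(S)
[1]
  B→C C C: FOLLOW(C) ⊇ FIRST(C) = {a,b}; new: +{a,b}
  C→S a: FOLLOW(S) ⊇ FIRST(a) = {a}; new: +{a}
  S→b B: FOLLOW(B) ⊇ FOLLOW(S) ⊇ {$,a}; new: +{$,a}
  S→b C: FOLLOW(C) ⊇ FOLLOW(S) ⊇ {$,a}; new: +{$}
  S→b S A: FOLLOW(S) ⊇ FIRST(A) = {c}; new: +{c}
  S→b S A: FOLLOW(A) ⊇ FOLLOW(S) ⊇ {$,a,c}; new: +{$,a,c}
  FOLLOW[S]={$,a,c}  FOLLOW[A]={$,a,c}  FOLLOW[B]={$,a}  FOLLOW[C]={$,a,b}
[2]
  S→b B: FOLLOW(B) ⊇ FOLLOW(S) ⊇ {$,a,c}; new: +{c}
  S→b C: FOLLOW(C) ⊇ FOLLOW(S) ⊇ {$,a,c}; new: +{c}
  FOLLOW[S]={$,a,c}  FOLLOW[A]={$,a,c}  FOLLOW[B]={$,a,c}  FOLLOW[C]={$,a,b,c}
[3] (stable)
  FOLLOW[S]={$,a,c}  FOLLOW[A]={$,a,c}  FOLLOW[B]={$,a,c}  FOLLOW[C]={$,a,b,c}

FOLLOW(C) = ["$", "a", "b", "c"]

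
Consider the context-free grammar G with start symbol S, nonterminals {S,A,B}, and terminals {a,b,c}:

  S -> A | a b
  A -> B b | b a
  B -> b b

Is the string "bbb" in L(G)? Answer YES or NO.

Convert to CNF:
  S -> B T0 | T0 T1 | T1 T0
  A -> B T0 | T0 T1
  B -> T0 T0
  T0 -> b
  T1 -> a

CYK fill:
  T[0,0] 'b' = {T0}  orig:{}
  T[1,1] 'b' = {T0}  orig:{}
  T[2,2] 'b' = {T0}  orig:{}
  T[0,1] 'bb' = {B}
  T[1,2] 'bb' = {B}
  T[0,2] 'bbb' = {A,S}

S ∈ T[0,2] ⇒ YES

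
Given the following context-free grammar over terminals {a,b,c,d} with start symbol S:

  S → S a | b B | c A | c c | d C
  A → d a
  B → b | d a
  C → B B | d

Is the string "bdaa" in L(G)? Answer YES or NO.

CNF form of G:
  S -> S T1 | T0 C | T2 B | T3 A | T3 T3
  A -> T0 T1
  B -> T0 T1 | b
  C -> B B | d
  T0 -> d
  T1 -> a
  T2 -> b
  T3 -> c

Fill CYK table bottom-up:
  [0..0]={B,T2}  "b"  orig:{B}
  [1..1]={C,T0}  "d"  orig:{C}
  [2..2]={T1}  "a"  orig:{}
  [3..3]={T1}  "a"  orig:{}
  [0..1]=∅  "bd"
  [1..2]={A,B}  "da"
  [2..3]=∅  "aa"
  [0..2]={C,S}  "bda"
  [1..3]=∅  "daa"
  [0..3]={S}  "bdaa"

S ∈ T[0,3] ⇒ YES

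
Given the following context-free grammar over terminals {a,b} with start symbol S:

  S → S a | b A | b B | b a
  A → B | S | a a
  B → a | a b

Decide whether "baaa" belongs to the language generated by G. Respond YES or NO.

CNF form of G:
  S -> S T0 | T1 A | T1 B | T1 T0
  A -> S T0 | T0 T0 | T0 T1 | T1 A | T1 B | T1 T0 | a
  B -> T0 T1 | a
  T0 -> a
  T1 -> b

CYK fill:
  [0..0]={T1}  "b"  orig:{}
  [1..1]={A,B,T0}  "a"  orig:{A,B}
  [2..2]={A,B,T0}  "a"  orig:{A,B}
  [3..3]={A,B,T0}  "a"  orig:{A,B}
  [0..1]={A,S}  "ba"
  [1..2]={A}  "aa"
  [2..3]={A}  "aa"
  [0..2]={A,S}  "baa"
  [1..3]=∅  "aaa"
  [0..3]={A,S}  "baaa"

S ∈ T[0,3] ⇒ YES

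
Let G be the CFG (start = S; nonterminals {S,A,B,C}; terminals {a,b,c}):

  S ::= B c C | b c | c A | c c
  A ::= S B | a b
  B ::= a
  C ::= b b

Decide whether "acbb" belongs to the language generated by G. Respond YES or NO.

Convert to CNF:
  S -> B X3 | T1 T2 | T2 A | T2 T2
  A -> S B | T0 T1
  B -> a
  C -> T1 T1
  T0 -> a
  T1 -> b
  T2 -> c
  X3 -> T2 C

CYK fill:
  T[0,0] 'a' = {B,T0}  orig:{B}
  T[1,1] 'c' = {T2}  orig:{}
  T[2,2] 'b' = {T1}  orig:{}
  T[3,3] 'b' = {T1}  orig:{}
  T[0,1] 'ac' = ∅
  T[1,2] 'cb' = ∅
  T[2,3] 'bb' = {C}
  T[0,2] 'acb' = ∅
  T[1,3] 'cbb' = {X3}  orig:{}
  T[0,3] 'acbb' = {S}

S ∈ T[0,3] ⇒ YES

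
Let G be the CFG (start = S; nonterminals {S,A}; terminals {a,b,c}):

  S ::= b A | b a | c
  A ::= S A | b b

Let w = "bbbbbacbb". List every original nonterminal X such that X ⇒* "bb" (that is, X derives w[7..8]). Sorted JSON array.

Convert to CNF:
  S -> T0 A | T0 T1 | c
  A -> S A | T0 T0
  T0 -> b
  T1 -> a

CYK table (by increasing span) — only the sub-triangle for w[7..8]:
  T[7,7] 'b' = {T0}  orig:{}
  T[8,8] 'b' = {T0}  orig:{}
  T[7,8] 'bb' = {A}

Original NTs in T[7,8] deriving "bb": ["A"]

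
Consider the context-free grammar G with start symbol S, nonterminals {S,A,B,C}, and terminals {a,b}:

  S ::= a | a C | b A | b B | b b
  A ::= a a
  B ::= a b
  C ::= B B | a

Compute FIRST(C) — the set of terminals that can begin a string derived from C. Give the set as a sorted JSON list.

FIRST sets, iterate to fixpoint:
round 1:
  A via A→a a: +{a}
  B via B→a b: +{a}
  C via C→B B: +{a}
  S via S→a: +{a}
  S via S→b A: +{b}
  FIRST(S)={a,b}  FIRST(A)={a}  FIRST(B)={a}  FIRST(C)={a}
round 2: (stable)
  FIRST(S)={a,b}  FIRST(A)={a}  FIRST(B)={a}  FIRST(C)={a}

FIRST(C) = ["a"]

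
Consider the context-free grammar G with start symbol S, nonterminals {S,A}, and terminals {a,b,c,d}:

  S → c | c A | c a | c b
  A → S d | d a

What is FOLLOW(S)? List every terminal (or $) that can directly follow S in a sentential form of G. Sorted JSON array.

FIRST sets, iterate to fixpoint:
[1]
  A via A→d a: +{d}
  S via S→c: +{c}
  FIRST[S]={c}  FIRST[A]={d}
[2]
  A via A→S d: +{c}
  FIRST[S]={c}  FIRST[A]={c,d}
[3] — fixpoint
  FIRST[S]={c}  FIRST[A]={c,d}

FOLLOW iteration:
initialize: $ ∈ FOLLOW(S)
iter 1:
  A→S d: FOLLOW(S) ⊇ FIRST(d) = {d}; new: +{d}
  S→c A: FOLLOW(A) ⊇ FOLLOW(S) ⊇ {$,d}; new: +{$,d}
  S: {$,d}  A: {$,d}
iter 2: — fixpoint
  S: {$,d}  A: {$,d}

FOLLOW(S) = ["$", "d"]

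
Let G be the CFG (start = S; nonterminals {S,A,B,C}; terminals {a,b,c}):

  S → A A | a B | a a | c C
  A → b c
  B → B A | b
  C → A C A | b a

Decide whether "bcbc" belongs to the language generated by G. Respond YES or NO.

Convert to CNF:
  S -> A A | T1 C | T2 B | T2 T2
  A -> T0 T1
  B -> B A | b
  C -> A X3 | T0 T2
  T0 -> b
  T1 -> c
  T2 -> a
  X3 -> C A

Fill CYK table bottom-up:
  T[0,0] 'b' = {B,T0}  orig:{B}
  T[1,1] 'c' = {T1}  orig:{}
  T[2,2] 'b' = {B,T0}  orig:{B}
  T[3,3] 'c' = {T1}  orig:{}
  T[0,1] 'bc' = {A}
  T[1,2] 'cb' = ∅
  T[2,3] 'bc' = {A}
  T[0,2] 'bcb' = ∅
  T[1,3] 'cbc' = ∅
  T[0,3] 'bcbc' = {S}

S ∈ T[0,3] ⇒ YES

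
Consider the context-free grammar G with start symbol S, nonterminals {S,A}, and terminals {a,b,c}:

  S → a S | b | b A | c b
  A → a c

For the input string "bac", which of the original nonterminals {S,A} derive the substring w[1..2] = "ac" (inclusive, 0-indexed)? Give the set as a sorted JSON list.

CNF form of G:
  S -> T0 S | T1 T2 | T2 A | b
  A -> T0 T1
  T0 -> a
  T1 -> c
  T2 -> b

CYK fill, restricted to cells inside w[1..2]:
  T[1,1] 'a' = {T0}  orig:{}
  T[2,2] 'c' = {T1}  orig:{}
  T[1,2] 'ac' = {A}

Original NTs in T[1,2] deriving "ac": ["A"]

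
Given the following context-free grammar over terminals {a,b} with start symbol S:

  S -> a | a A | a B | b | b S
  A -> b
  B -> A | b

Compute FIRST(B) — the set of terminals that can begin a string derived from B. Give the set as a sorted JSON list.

FIRST sets, iterate to fixpoint:
[1]
  A via A→b: +{b}
  B via B→A: +{b}
  S via S→a: +{a}
  S via S→b: +{b}
  FIRST(S)={a,b}  FIRST(A)={b}  FIRST(B)={b}
[2] (stable)
  FIRST(S)={a,b}  FIRST(A)={b}  FIRST(B)={b}

FIRST(B) = ["b"]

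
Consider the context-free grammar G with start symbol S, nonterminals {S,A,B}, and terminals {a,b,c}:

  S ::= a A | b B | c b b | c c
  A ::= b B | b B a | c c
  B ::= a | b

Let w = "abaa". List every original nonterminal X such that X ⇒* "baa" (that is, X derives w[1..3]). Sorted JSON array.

Convert to CNF:
  S -> T0 B | T1 A | T2 T2 | T2 X4
  A -> T0 B | T0 X3 | T2 T2
  B -> a | b
  T0 -> b
  T1 -> a
  T2 -> c
  X3 -> B T1
  X4 -> T0 T0

CYK fill (cells [i..j] with 1 ≤ i ≤ j ≤ 3 only):
  T[1,1] 'b' = {B,T0}  orig:{B}
  T[2,2] 'a' = {B,T1}  orig:{B}
  T[3,3] 'a' = {B,T1}  orig:{B}
  T[1,2] 'ba' = {A,S,X3}  orig:{A,S}
  T[2,3] 'aa' = {X3}  orig:{}
  T[1,3] 'baa' = {A}

Original NTs in T[1,3] deriving "baa": ["A"]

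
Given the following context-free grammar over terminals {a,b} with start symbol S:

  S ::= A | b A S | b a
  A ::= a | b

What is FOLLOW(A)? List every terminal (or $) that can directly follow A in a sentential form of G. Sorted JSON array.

FIRST sets, iterate to fixpoint:
iter 1:
  A via A→a: +{a}
  A via A→b: +{b}
  S via S→A: +{a,b}
  FIRST[S]={a,b}  FIRST[A]={a,b}
iter 2: — fixpoint
  FIRST[S]={a,b}  FIRST[A]={a,b}

Compute FOLLOW by fixpoint:
FOLLOW(S) := {$}
round 1:
  S→A: FOLLOW(A) ⊇ FOLLOW(S) ⊇ {$}; new: +{$}
  S→b A S: FOLLOW(A) ⊇ FIRST(S) = {a,b}; new: +{a,b}
  FOLLOW[S]={$}  FOLLOW[A]={$,a,b}
round 2: done
  FOLLOW[S]={$}  FOLLOW[A]={$,a,b}

FOLLOW(A) = ["$", "a", "b"]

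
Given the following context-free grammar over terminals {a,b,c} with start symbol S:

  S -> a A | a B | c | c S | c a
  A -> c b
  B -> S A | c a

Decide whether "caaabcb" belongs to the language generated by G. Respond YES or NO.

CNF form of G:
  S -> T0 S | T0 T2 | T2 A | T2 B | c
  A -> T0 T1
  B -> S A | T0 T2
  T0 -> c
  T1 -> b
  T2 -> a

CYK fill:
  [0..0]={S,T0}  "c"  orig:{S}
  [1..1]={T2}  "a"  orig:{}
  [2..2]={T2}  "a"  orig:{}
  [3..3]={T2}  "a"  orig:{}
  [4..4]={T1}  "b"  orig:{}
  [5..5]={S,T0}  "c"  orig:{S}
  [6..6]={T1}  "b"  orig:{}
  [0..1]={B,S}  "ca"
  [1..2]=∅  "aa"
  [2..3]=∅  "aa"
  [3..4]=∅  "ab"
  [4..5]=∅  "bc"
  [5..6]={A}  "cb"
  [0..2]=∅  "caa"
  [1..3]=∅  "aaa"
  [2..4]=∅  "aab"
  [3..5]=∅  "abc"
  [4..6]=∅  "bcb"
  [0..3]=∅  "caaa"
  [1..4]=∅  "aaab"
  [2..5]=∅  "aabc"
  [3..6]=∅  "abcb"
  [0..4]=∅  "caaab"
  [1..5]=∅  "aaabc"
  [2..6]=∅  "aabcb"
  [0..5]=∅  "caaabc"
  [1..6]=∅  "aaabcb"
  [0..6]=∅  "caaabcb"

S ∉ T[0,6] ⇒ NO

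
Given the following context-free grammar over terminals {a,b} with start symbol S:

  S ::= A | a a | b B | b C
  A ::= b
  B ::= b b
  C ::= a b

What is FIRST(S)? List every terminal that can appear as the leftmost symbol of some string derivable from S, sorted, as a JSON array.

FIRST sets, iterate to fixpoint:
iter 1:
  A via A→b: +{b}
  B via B→b b: +{b}
  C via C→a b: +{a}
  S via S→A: +{b}
  S via S→a a: +{a}
  FIRST[S]={a,b}  FIRST[A]={b}  FIRST[B]={b}  FIRST[C]={a}
iter 2: — fixpoint
  FIRST[S]={a,b}  FIRST[A]={b}  FIRST[B]={b}  FIRST[C]={a}

FIRST(S) = ["a", "b"]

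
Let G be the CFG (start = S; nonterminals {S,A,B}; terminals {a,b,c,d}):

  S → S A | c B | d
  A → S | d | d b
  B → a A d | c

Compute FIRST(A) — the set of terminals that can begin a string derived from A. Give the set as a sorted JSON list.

FIRST sets, iterate to fixpoint:
[1]
  A via A→d: +{d}
  B via B→a A d: +{a}
  B via B→c: +{c}
  S via S→c B: +{c}
  S via S→d: +{d}
  FIRST[S]={c,d}  FIRST[A]={d}  FIRST[B]={a,c}
[2]
  A via A→S: +{c}
  FIRST[S]={c,d}  FIRST[A]={c,d}  FIRST[B]={a,c}
[3] — fixpoint
  FIRST[S]={c,d}  FIRST[A]={c,d}  FIRST[B]={a,c}

FIRST(A) = ["c", "d"]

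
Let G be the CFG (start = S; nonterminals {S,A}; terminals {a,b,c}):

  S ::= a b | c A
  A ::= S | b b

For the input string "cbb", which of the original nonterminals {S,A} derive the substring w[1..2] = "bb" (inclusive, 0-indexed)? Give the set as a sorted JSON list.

Convert to CNF:
  S -> T0 T1 | T2 A
  A -> T0 T1 | T1 T1 | T2 A
  T0 -> a
  T1 -> b
  T2 -> c

CYK fill, restricted to cells inside w[1..2]:
  T[1,1] 'b' = {T1}  orig:{}
  T[2,2] 'b' = {T1}  orig:{}
  T[1,2] 'bb' = {A}

Original NTs in T[1,2] deriving "bb": ["A"]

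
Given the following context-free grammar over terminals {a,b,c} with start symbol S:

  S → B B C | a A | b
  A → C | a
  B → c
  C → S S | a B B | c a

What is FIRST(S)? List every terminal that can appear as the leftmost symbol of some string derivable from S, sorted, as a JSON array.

FIRST iteration:
round 1:
  A via A→a: +{a}
  B via B→c: +{c}
  C via C→a B B: +{a}
  C via C→c a: +{c}
  S via S→B B C: +{c}
  S via S→a A: +{a}
  S via S→b: +{b}
  FIRST(S)={a,b,c}  FIRST(A)={a}  FIRST(B)={c}  FIRST(C)={a,c}
round 2:
  A via A→C: +{c}
  C via C→S S: +{b}
  FIRST(S)={a,b,c}  FIRST(A)={a,c}  FIRST(B)={c}  FIRST(C)={a,b,c}
round 3:
  A via A→C: +{b}
  FIRST(S)={a,b,c}  FIRST(A)={a,b,c}  FIRST(B)={c}  FIRST(C)={a,b,c}
round 4: done
  FIRST(S)={a,b,c}  FIRST(A)={a,b,c}  FIRST(B)={c}  FIRST(C)={a,b,c}

FIRST(S) = ["a", "b", "c"]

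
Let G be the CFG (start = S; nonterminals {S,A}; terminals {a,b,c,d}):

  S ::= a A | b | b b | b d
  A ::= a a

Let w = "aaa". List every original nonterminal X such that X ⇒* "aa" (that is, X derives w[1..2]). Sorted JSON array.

Convert to CNF:
  S -> T0 A | T1 T1 | T1 T2 | b
  A -> T0 T0
  T0 -> a
  T1 -> b
  T2 -> d

CYK fill, restricted to cells inside w[1..2]:
  [1..1]={T0}  "a"  orig:{}
  [2..2]={T0}  "a"  orig:{}
  [1..2]={A}  "aa"

Original NTs in T[1,2] deriving "aa": ["A"]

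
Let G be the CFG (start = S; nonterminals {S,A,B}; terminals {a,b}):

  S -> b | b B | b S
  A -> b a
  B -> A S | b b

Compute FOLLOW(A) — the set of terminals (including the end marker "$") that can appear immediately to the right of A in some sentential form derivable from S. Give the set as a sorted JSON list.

Compute FIRST by fixpoint:
pass 1:
  A via A→b a: +{b}
  B via B→A S: +{b}
  S via S→b: +{b}
  FIRST(S)={b}  FIRST(A)={b}  FIRST(B)={b}
pass 2: — fixpoint
  FIRST(S)={b}  FIRST(A)={b}  FIRST(B)={b}

FOLLOW iteration:
seed FOLLOW(S) with $
pass 1:
  B→A S: FOLLOW(A) ⊇ FIRST(S) = {b}; new: +{b}
  S→b B: FOLLOW(B) ⊇ FOLLOW(S) ⊇ {$}; new: +{$}
  FOLLOW[S]={$}  FOLLOW[A]={b}  FOLLOW[B]={$}
pass 2: (no change)
  FOLLOW[S]={$}  FOLLOW[A]={b}  FOLLOW[B]={$}

FOLLOW(A) = ["b"]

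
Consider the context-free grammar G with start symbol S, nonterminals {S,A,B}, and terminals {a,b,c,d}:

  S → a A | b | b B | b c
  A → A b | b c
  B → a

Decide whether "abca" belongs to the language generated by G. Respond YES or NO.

CNF form of G:
  S -> T0 B | T0 T1 | T2 A | b
  A -> A T0 | T0 T1
  B -> a
  T0 -> b
  T1 -> c
  T2 -> a

CYK fill:
  [0..0]={B,T2}  "a"  orig:{B}
  [1..1]={S,T0}  "b"  orig:{S}
  [2..2]={T1}  "c"  orig:{}
  [3..3]={B,T2}  "a"  orig:{B}
  [0..1]=∅  "ab"
  [1..2]={A,S}  "bc"
  [2..3]=∅  "ca"
  [0..2]={S}  "abc"
  [1..3]=∅  "bca"
  [0..3]=∅  "abca"

S ∉ T[0,3] ⇒ NO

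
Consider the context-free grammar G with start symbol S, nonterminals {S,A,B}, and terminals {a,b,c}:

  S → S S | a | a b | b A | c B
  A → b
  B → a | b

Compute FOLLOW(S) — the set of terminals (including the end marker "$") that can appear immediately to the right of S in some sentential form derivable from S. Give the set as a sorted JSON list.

FIRST sets, iterate to fixpoint:
round 1:
  A via A→b: +{b}
  B via B→a: +{a}
  B via B→b: +{b}
  S via S→a: +{a}
  S via S→b A: +{b}
  S via S→c B: +{c}
  S: {a,b,c}  A: {b}  B: {a,b}
round 2: done
  S: {a,b,c}  A: {b}  B: {a,b}

Compute FOLLOW by fixpoint:
FOLLOW(S) := {$}
[1]
  S→S S: FOLLOW(S) ⊇ FIRST(S) = {a,b,c}; new: +{a,b,c}
  S→b A: FOLLOW(A) ⊇ FOLLOW(S) ⊇ {$,a,b,c}; new: +{$,a,b,c}
  S→c B: FOLLOW(B) ⊇ FOLLOW(S) ⊇ {$,a,b,c}; new: +{$,a,b,c}
  FOLLOW[S]={$,a,b,c}  FOLLOW[A]={$,a,b,c}  FOLLOW[B]={$,a,b,c}
[2] (stable)
  FOLLOW[S]={$,a,b,c}  FOLLOW[A]={$,a,b,c}  FOLLOW[B]={$,a,b,c}

FOLLOW(S) = ["$", "a", "b", "c"]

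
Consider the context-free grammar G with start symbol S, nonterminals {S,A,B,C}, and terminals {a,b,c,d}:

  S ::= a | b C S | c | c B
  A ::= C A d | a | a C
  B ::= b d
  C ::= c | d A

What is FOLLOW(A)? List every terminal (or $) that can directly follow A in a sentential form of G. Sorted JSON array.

Compute FIRST by fixpoint:
iter 1:
  A via A→a: +{a}
  B via B→b d: +{b}
  C via C→c: +{c}
  C via C→d A: +{d}
  S via S→a: +{a}
  S via S→b C S: +{b}
  S via S→c: +{c}
  FIRST(S)={a,b,c}  FIRST(A)={a}  FIRST(B)={b}  FIRST(C)={c,d}
iter 2:
  A via A→C A d: +{c,d}
  FIRST(S)={a,b,c}  FIRST(A)={a,c,d}  FIRST(B)={b}  FIRST(C)={c,d}
iter 3: (stable)
  FIRST(S)={a,b,c}  FIRST(A)={a,c,d}  FIRST(B)={b}  FIRST(C)={c,d}

FOLLOW iteration:
initialize: $ ∈ FOLLOW(S)
iter 1:
  A→C A d: FOLLOW(C) ⊇ FIRST(A) = {a,c,d}; new: +{a,c,d}
  A→C A d: FOLLOW(A) ⊇ FIRST(d) = {d}; new: +{d}
  C→d A: FOLLOW(A) ⊇ FOLLOW(C) ⊇ {a,c,d}; new: +{a,c}
  S→b C S: FOLLOW(C) ⊇ FIRST(S) = {a,b,c}; new: +{b}
  S→c B: FOLLOW(B) ⊇ FOLLOW(S) ⊇ {$}; new: +{$}
  FOLLOW[S]={$}  FOLLOW[A]={a,c,d}  FOLLOW[B]={$}  FOLLOW[C]={a,b,c,d}
iter 2:
  C→d A: FOLLOW(A) ⊇ FOLLOW(C) ⊇ {a,b,c,d}; new: +{b}
  FOLLOW[S]={$}  FOLLOW[A]={a,b,c,d}  FOLLOW[B]={$}  FOLLOW[C]={a,b,c,d}
iter 3: (stable)
  FOLLOW[S]={$}  FOLLOW[A]={a,b,c,d}  FOLLOW[B]={$}  FOLLOW[C]={a,b,c,d}

FOLLOW(A) = ["a", "b", "c", "d"]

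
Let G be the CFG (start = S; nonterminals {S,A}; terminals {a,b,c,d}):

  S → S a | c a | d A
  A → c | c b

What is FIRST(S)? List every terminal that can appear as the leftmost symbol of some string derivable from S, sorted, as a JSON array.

FIRST iteration:
[1]
  A via A→c: +{c}
  S via S→c a: +{c}
  S via S→d A: +{d}
  S: {c,d}  A: {c}
[2] — fixpoint
  S: {c,d}  A: {c}

FIRST(S) = ["c", "d"]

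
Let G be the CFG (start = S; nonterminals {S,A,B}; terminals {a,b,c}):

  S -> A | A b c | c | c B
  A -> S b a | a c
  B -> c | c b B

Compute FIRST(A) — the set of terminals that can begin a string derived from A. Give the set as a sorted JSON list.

FIRST sets, iterate to fixpoint:
iter 1:
  A via A→a c: +{a}
  B via B→c: +{c}
  S via S→A: +{a}
  S via S→c: +{c}
  FIRST[S]={a,c}  FIRST[A]={a}  FIRST[B]={c}
iter 2:
  A via A→S b a: +{c}
  FIRST[S]={a,c}  FIRST[A]={a,c}  FIRST[B]={c}
iter 3: done
  FIRST[S]={a,c}  FIRST[A]={a,c}  FIRST[B]={c}

FIRST(A) = ["a", "c"]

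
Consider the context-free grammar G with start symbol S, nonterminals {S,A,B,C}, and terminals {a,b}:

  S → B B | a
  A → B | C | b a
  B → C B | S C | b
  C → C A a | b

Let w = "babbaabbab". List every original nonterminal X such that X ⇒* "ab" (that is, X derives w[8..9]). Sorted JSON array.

Convert to CNF:
  S -> B B | a
  A -> C B | C X2 | S C | T1 T0 | b
  B -> C B | S C | b
  C -> C X3 | b
  T0 -> a
  T1 -> b
  X2 -> A T0
  X3 -> A T0

CYK fill, restricted to cells inside w[8..9]:
  [8..8]={S,T0}  "a"  orig:{S}
  [9..9]={A,B,C,T1}  "b"  orig:{A,B,C}
  [8..9]={A,B}  "ab"

Original NTs in T[8,9] deriving "ab": ["A", "B"]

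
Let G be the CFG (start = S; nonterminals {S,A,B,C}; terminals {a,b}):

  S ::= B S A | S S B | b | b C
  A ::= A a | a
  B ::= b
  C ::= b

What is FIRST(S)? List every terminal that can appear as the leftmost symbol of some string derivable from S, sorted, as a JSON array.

FIRST iteration:
iter 1:
  A via A→a: +{a}
  B via B→b: +{b}
  C via C→b: +{b}
  S via S→B S A: +{b}
  FIRST(S)={b}  FIRST(A)={a}  FIRST(B)={b}  FIRST(C)={b}
iter 2: (no change)
  FIRST(S)={b}  FIRST(A)={a}  FIRST(B)={b}  FIRST(C)={b}

FIRST(S) = ["b"]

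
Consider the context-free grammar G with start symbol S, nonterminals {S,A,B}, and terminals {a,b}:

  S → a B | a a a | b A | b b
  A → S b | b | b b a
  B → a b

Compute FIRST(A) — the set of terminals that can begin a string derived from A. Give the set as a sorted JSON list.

FIRST iteration:
[1]
  A via A→b: +{b}
  B via B→a b: +{a}
  S via S→a B: +{a}
  S via S→b A: +{b}
  FIRST[S]={a,b}  FIRST[A]={b}  FIRST[B]={a}
[2]
  A via A→S b: +{a}
  FIRST[S]={a,b}  FIRST[A]={a,b}  FIRST[B]={a}
[3] — fixpoint
  FIRST[S]={a,b}  FIRST[A]={a,b}  FIRST[B]={a}

FIRST(A) = ["a", "b"]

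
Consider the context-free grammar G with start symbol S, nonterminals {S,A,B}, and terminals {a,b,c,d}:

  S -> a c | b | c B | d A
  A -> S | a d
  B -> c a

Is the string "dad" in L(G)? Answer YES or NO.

Convert to CNF:
  S -> T0 T1 | T1 B | T2 A | b
  A -> T0 T1 | T0 T2 | T1 B | T2 A | b
  B -> T1 T0
  T0 -> a
  T1 -> c
  T2 -> d

Fill CYK table bottom-up:
  cell(0,0) d: {T2}  orig:{}
  cell(1,1) a: {T0}  orig:{}
  cell(2,2) d: {T2}  orig:{}
  cell(0,1) da: ∅
  cell(1,2) ad: {A}
  cell(0,2) dad: {A,S}

S ∈ T[0,2] ⇒ YES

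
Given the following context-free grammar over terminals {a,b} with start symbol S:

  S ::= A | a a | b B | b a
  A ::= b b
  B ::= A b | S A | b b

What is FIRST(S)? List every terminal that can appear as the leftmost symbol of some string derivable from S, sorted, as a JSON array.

FIRST iteration:
pass 1:
  A via A→b b: +{b}
  B via B→A b: +{b}
  S via S→A: +{b}
  S via S→a a: +{a}
  FIRST(S)={a,b}  FIRST(A)={b}  FIRST(B)={b}
pass 2:
  B via B→S A: +{a}
  FIRST(S)={a,b}  FIRST(A)={b}  FIRST(B)={a,b}
pass 3: done
  FIRST(S)={a,b}  FIRST(A)={b}  FIRST(B)={a,b}

FIRST(S) = ["a", "b"]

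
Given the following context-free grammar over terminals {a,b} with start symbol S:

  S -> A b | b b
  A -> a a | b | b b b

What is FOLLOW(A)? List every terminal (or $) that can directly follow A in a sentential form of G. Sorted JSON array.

FIRST iteration:
pass 1:
  A via A→a a: +{a}
  A via A→b: +{b}
  S via S→A b: +{a,b}
  FIRST(S)={a,b}  FIRST(A)={a,b}
pass 2: (no change)
  FIRST(S)={a,b}  FIRST(A)={a,b}

FOLLOW sets:
seed FOLLOW(S) with $
pass 1:
  S→A b: FOLLOW(A) ⊇ FIRST(b) = {b}; new: +{b}
  FOLLOW[S]={$}  FOLLOW[A]={b}
pass 2: (no change)
  FOLLOW[S]={$}  FOLLOW[A]={b}

FOLLOW(A) = ["b"]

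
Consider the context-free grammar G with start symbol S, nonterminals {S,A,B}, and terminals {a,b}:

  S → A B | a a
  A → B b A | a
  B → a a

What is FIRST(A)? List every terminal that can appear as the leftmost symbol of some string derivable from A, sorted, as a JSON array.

Compute FIRST by fixpoint:
round 1:
  A via A→a: +{a}
  B via B→a a: +{a}
  S via S→A B: +{a}
  S: {a}  A: {a}  B: {a}
round 2: (stable)
  S: {a}  A: {a}  B: {a}

FIRST(A) = ["a"]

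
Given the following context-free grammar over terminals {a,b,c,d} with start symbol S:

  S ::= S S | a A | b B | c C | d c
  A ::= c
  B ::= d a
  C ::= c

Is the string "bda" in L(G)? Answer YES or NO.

CNF form of G:
  S -> S S | T0 T3 | T1 A | T2 B | T3 C
  A -> c
  B -> T0 T1
  C -> c
  T0 -> d
  T1 -> a
  T2 -> b
  T3 -> c

CYK fill:
  T[0,0] 'b' = {T2}  orig:{}
  T[1,1] 'd' = {T0}  orig:{}
  T[2,2] 'a' = {T1}  orig:{}
  T[0,1] 'bd' = ∅
  T[1,2] 'da' = {B}
  T[0,2] 'bda' = {S}

S ∈ T[0,2] ⇒ YES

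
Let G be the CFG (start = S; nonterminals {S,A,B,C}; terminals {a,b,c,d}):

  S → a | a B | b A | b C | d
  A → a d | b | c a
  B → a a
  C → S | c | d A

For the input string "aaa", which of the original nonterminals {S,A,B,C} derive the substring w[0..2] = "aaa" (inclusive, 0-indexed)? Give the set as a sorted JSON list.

Convert to CNF:
  S -> T0 B | T3 A | T3 C | a | d
  A -> T0 T1 | T2 T0 | b
  B -> T0 T0
  C -> T0 B | T1 A | T3 A | T3 C | a | c | d
  T0 -> a
  T1 -> d
  T2 -> c
  T3 -> b

CYK fill (cells [i..j] with 0 ≤ i ≤ j ≤ 2 only):
  cell(0,0) a: {C,S,T0}  orig:{C,S}
  cell(1,1) a: {C,S,T0}  orig:{C,S}
  cell(2,2) a: {C,S,T0}  orig:{C,S}
  cell(0,1) aa: {B}
  cell(1,2) aa: {B}
  cell(0,2) aaa: {C,S}

Original NTs in T[0,2] deriving "aaa": ["C", "S"]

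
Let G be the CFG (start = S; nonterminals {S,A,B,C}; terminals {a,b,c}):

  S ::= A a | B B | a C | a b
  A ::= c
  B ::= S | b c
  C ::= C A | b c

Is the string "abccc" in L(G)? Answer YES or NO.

CNF form of G:
  S -> A T0 | B B | T0 C | T0 T1
  A -> c
  B -> A T0 | B B | T0 C | T0 T1 | T1 T2
  C -> C A | T1 T2
  T0 -> a
  T1 -> b
  T2 -> c

CYK table (by increasing span):
  cell(0,0) a: {T0}  orig:{}
  cell(1,1) b: {T1}  orig:{}
  cell(2,2) c: {A,T2}  orig:{A}
  cell(3,3) c: {A,T2}  orig:{A}
  cell(4,4) c: {A,T2}  orig:{A}
  cell(0,1) ab: {B,S}
  cell(1,2) bc: {B,C}
  cell(2,3) cc: ∅
  cell(3,4) cc: ∅
  cell(0,2) abc: {B,S}
  cell(1,3) bcc: {C}
  cell(2,4) ccc: ∅
  cell(0,3) abcc: {B,S}
  cell(1,4) bccc: {C}
  cell(0,4) abccc: {B,S}

S ∈ T[0,4] ⇒ YES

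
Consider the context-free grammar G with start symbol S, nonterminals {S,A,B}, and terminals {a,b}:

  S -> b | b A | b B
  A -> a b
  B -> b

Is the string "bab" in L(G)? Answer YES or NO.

CNF form of G:
  S -> T1 A | T1 B | b
  A -> T0 T1
  B -> b
  T0 -> a
  T1 -> b

Fill CYK table bottom-up:
  [0..0]={B,S,T1}  "b"  orig:{B,S}
  [1..1]={T0}  "a"  orig:{}
  [2..2]={B,S,T1}  "b"  orig:{B,S}
  [0..1]=∅  "ba"
  [1..2]={A}  "ab"
  [0..2]={S}  "bab"

S ∈ T[0,2] ⇒ YES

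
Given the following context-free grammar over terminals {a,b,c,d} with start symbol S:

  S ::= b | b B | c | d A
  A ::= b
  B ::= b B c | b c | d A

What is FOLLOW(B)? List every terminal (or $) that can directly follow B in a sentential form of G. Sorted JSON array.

FIRST iteration:
pass 1:
  A via A→b: +{b}
  B via B→b B c: +{b}
  B via B→d A: +{d}
  S via S→b: +{b}
  S via S→c: +{c}
  S via S→d A: +{d}
  FIRST[S]={b,c,d}  FIRST[A]={b}  FIRST[B]={b,d}
pass 2: (stable)
  FIRST[S]={b,c,d}  FIRST[A]={b}  FIRST[B]={b,d}

Compute FOLLOW by fixpoint:
seed FOLLOW(S) with $
round 1:
  B→b B c: FOLLOW(B) ⊇ FIRST(c) = {c}; new: +{c}
  B→d A: FOLLOW(A) ⊇ FOLLOW(B) ⊇ {c}; new: +{c}
  S→b B: FOLLOW(B) ⊇ FOLLOW(S) ⊇ {$}; new: +{$}
  S→d A: FOLLOW(A) ⊇ FOLLOW(S) ⊇ {$}; new: +{$}
  FOLLOW[S]={$}  FOLLOW[A]={$,c}  FOLLOW[B]={$,c}
round 2: (stable)
  FOLLOW[S]={$}  FOLLOW[A]={$,c}  FOLLOW[B]={$,c}

FOLLOW(B) = ["$", "c"]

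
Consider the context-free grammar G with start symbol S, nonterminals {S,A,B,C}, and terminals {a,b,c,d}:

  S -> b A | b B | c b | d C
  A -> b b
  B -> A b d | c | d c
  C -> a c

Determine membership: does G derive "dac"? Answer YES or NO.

CNF form of G:
  S -> T0 A | T0 B | T1 C | T2 T0
  A -> T0 T0
  B -> A X4 | T1 T2 | c
  C -> T3 T2
  T0 -> b
  T1 -> d
  T2 -> c
  T3 -> a
  X4 -> T0 T1

CYK fill:
  cell(0,0) d: {T1}  orig:{}
  cell(1,1) a: {T3}  orig:{}
  cell(2,2) c: {B,T2}  orig:{B}
  cell(0,1) da: ∅
  cell(1,2) ac: {C}
  cell(0,2) dac: {S}

S ∈ T[0,2] ⇒ YES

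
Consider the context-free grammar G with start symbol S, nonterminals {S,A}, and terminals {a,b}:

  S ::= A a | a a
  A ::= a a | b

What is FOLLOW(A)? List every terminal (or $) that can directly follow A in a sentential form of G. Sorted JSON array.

Compute FIRST by fixpoint:
round 1:
  A via A→a a: +{a}
  A via A→b: +{b}
  S via S→A a: +{a,b}
  FIRST(S)={a,b}  FIRST(A)={a,b}
round 2: (stable)
  FIRST(S)={a,b}  FIRST(A)={a,b}

FOLLOW sets:
initialize: $ ∈ FOLLOW(S)
iter 1:
  S→A a: FOLLOW(A) ⊇ FIRST(a) = {a}; new: +{a}
  S: {$}  A: {a}
iter 2: done
  S: {$}  A: {a}

FOLLOW(A) = ["a"]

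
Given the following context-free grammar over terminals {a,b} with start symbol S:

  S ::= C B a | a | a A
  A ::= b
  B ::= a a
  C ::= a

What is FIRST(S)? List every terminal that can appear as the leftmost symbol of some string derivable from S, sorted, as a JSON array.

FIRST sets, iterate to fixpoint:
iter 1:
  A via A→b: +{b}
  B via B→a a: +{a}
  C via C→a: +{a}
  S via S→C B a: +{a}
  S: {a}  A: {b}  B: {a}  C: {a}
iter 2: (stable)
  S: {a}  A: {b}  B: {a}  C: {a}

FIRST(S) = ["a"]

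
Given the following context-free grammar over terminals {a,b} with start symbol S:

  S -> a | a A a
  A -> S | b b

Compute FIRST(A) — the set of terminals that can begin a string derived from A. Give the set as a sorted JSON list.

FIRST iteration:
iter 1:
  A via A→b b: +{b}
  S via S→a: +{a}
  FIRST[S]={a}  FIRST[A]={b}
iter 2:
  A via A→S: +{a}
  FIRST[S]={a}  FIRST[A]={a,b}
iter 3: done
  FIRST[S]={a}  FIRST[A]={a,b}

FIRST(A) = ["a", "b"]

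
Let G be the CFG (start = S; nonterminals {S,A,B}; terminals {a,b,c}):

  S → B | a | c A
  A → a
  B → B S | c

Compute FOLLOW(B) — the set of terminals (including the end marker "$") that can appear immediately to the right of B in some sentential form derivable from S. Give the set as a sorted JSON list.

Compute FIRST by fixpoint:
iter 1:
  A via A→a: +{a}
  B via B→c: +{c}
  S via S→B: +{c}
  S via S→a: +{a}
  FIRST(S)={a,c}  FIRST(A)={a}  FIRST(B)={c}
iter 2: done
  FIRST(S)={a,c}  FIRST(A)={a}  FIRST(B)={c}

FOLLOW sets:
initialize: $ ∈ FOLLOW(S)
iter 1:
  B→B S: FOLLOW(B) ⊇ FIRST(S) = {a,c}; new: +{a,c}
  B→B S: FOLLOW(S) ⊇ FOLLOW(B) ⊇ {a,c}; new: +{a,c}
  S→B: FOLLOW(B) ⊇ FOLLOW(S) ⊇ {$,a,c}; new: +{$}
  S→c A: FOLLOW(A) ⊇ FOLLOW(S) ⊇ {$,a,c}; new: +{$,a,c}
  S: {$,a,c}  A: {$,a,c}  B: {$,a,c}
iter 2: — fixpoint
  S: {$,a,c}  A: {$,a,c}  B: {$,a,c}

FOLLOW(B) = ["$", "a", "c"]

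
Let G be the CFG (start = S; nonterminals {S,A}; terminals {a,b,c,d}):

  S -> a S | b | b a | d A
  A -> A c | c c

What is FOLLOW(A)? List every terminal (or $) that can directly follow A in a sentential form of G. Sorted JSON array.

Compute FIRST by fixpoint:
pass 1:
  A via A→c c: +{c}
  S via S→a S: +{a}
  S via S→b: +{b}
  S via S→d A: +{d}
  S: {a,b,d}  A: {c}
pass 2: — fixpoint
  S: {a,b,d}  A: {c}

FOLLOW iteration:
FOLLOW(S) := {$}
[1]
  A→A c: FOLLOW(A) ⊇ FIRST(c) = {c}; new: +{c}
  S→d A: FOLLOW(A) ⊇ FOLLOW(S) ⊇ {$}; new: +{$}
  FOLLOW(S)={$}  FOLLOW(A)={$,c}
[2] done
  FOLLOW(S)={$}  FOLLOW(A)={$,c}

FOLLOW(A) = ["$", "c"]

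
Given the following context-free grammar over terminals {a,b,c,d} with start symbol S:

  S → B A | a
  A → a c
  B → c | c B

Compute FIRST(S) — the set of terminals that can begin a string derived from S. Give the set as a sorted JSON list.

FIRST iteration:
iter 1:
  A via A→a c: +{a}
  B via B→c: +{c}
  S via S→B A: +{c}
  S via S→a: +{a}
  S: {a,c}  A: {a}  B: {c}
iter 2: (no change)
  S: {a,c}  A: {a}  B: {c}

FIRST(S) = ["a", "c"]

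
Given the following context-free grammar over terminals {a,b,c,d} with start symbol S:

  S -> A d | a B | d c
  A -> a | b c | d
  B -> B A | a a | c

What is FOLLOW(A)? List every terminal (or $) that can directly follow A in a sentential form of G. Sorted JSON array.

FIRST sets, iterate to fixpoint:
[1]
  A via A→a: +{a}
  A via A→b c: +{b}
  A via A→d: +{d}
  B via B→a a: +{a}
  B via B→c: +{c}
  S via S→A d: +{a,b,d}
  S: {a,b,d}  A: {a,b,d}  B: {a,c}
[2] — fixpoint
  S: {a,b,d}  A: {a,b,d}  B: {a,c}

FOLLOW sets:
initialize: $ ∈ FOLLOW(S)
pass 1:
  B→B A: FOLLOW(B) ⊇ FIRST(A) = {a,b,d}; new: +{a,b,d}
  B→B A: FOLLOW(A) ⊇ FOLLOW(B) ⊇ {a,b,d}; new: +{a,b,d}
  S→a B: FOLLOW(B) ⊇ FOLLOW(S) ⊇ {$}; new: +{$}
  FOLLOW[S]={$}  FOLLOW[A]={a,b,d}  FOLLOW[B]={$,a,b,d}
pass 2:
  B→B A: FOLLOW(A) ⊇ FOLLOW(B) ⊇ {$,a,b,d}; new: +{$}
  FOLLOW[S]={$}  FOLLOW[A]={$,a,b,d}  FOLLOW[B]={$,a,b,d}
pass 3: done
  FOLLOW[S]={$}  FOLLOW[A]={$,a,b,d}  FOLLOW[B]={$,a,b,d}

FOLLOW(A) = ["$", "a", "b", "d"]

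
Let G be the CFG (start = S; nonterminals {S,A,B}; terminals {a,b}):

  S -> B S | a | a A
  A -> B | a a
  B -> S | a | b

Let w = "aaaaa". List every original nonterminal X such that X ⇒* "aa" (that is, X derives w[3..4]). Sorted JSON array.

CNF form of G:
  S -> B S | T0 A | a
  A -> B S | T0 A | T0 T0 | a | b
  B -> B S | T0 A | a | b
  T0 -> a

CYK fill — only the sub-triangle for w[3..4]:
  cell(3,3) a: {A,B,S,T0}  orig:{A,B,S}
  cell(4,4) a: {A,B,S,T0}  orig:{A,B,S}
  cell(3,4) aa: {A,B,S}

Original NTs in T[3,4] deriving "aa": ["A", "B", "S"]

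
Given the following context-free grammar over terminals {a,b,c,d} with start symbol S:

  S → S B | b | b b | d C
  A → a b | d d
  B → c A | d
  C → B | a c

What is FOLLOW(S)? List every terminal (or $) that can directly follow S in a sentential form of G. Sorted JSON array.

Compute FIRST by fixpoint:
round 1:
  A via A→a b: +{a}
  A via A→d d: +{d}
  B via B→c A: +{c}
  B via B→d: +{d}
  C via C→B: +{c,d}
  C via C→a c: +{a}
  S via S→b: +{b}
  S via S→d C: +{d}
  FIRST(S)={b,d}  FIRST(A)={a,d}  FIRST(B)={c,d}  FIRST(C)={a,c,d}
round 2: (no change)
  FIRST(S)={b,d}  FIRST(A)={a,d}  FIRST(B)={c,d}  FIRST(C)={a,c,d}

FOLLOW sets:
initialize: $ ∈ FOLLOW(S)
[1]
  S→S B: FOLLOW(S) ⊇ FIRST(B) = {c,d}; new: +{c,d}
  S→S B: FOLLOW(B) ⊇ FOLLOW(S) ⊇ {$,c,d}; new: +{$,c,d}
  S→d C: FOLLOW(C) ⊇ FOLLOW(S) ⊇ {$,c,d}; new: +{$,c,d}
  FOLLOW(S)={$,c,d}  FOLLOW(A)={}  FOLLOW(B)={$,c,d}  FOLLOW(C)={$,c,d}
[2]
  B→c A: FOLLOW(A) ⊇ FOLLOW(B) ⊇ {$,c,d}; new: +{$,c,d}
  FOLLOW(S)={$,c,d}  FOLLOW(A)={$,c,d}  FOLLOW(B)={$,c,d}  FOLLOW(C)={$,c,d}
[3] (no change)
  FOLLOW(S)={$,c,d}  FOLLOW(A)={$,c,d}  FOLLOW(B)={$,c,d}  FOLLOW(C)={$,c,d}

FOLLOW(S) = ["$", "c", "d"]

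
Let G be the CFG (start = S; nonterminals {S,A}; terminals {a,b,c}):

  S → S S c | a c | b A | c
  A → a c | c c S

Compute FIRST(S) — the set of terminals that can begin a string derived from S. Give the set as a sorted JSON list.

FIRST sets, iterate to fixpoint:
round 1:
  A via A→a c: +{a}
  A via A→c c S: +{c}
  S via S→a c: +{a}
  S via S→b A: +{b}
  S via S→c: +{c}
  FIRST[S]={a,b,c}  FIRST[A]={a,c}
round 2: (no change)
  FIRST[S]={a,b,c}  FIRST[A]={a,c}

FIRST(S) = ["a", "b", "c"]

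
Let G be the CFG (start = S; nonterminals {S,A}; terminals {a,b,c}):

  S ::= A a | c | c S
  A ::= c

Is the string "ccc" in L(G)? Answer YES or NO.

CNF form of G:
  S -> A T0 | T1 S | c
  A -> c
  T0 -> a
  T1 -> c

Fill CYK table bottom-up:
  T[0,0] 'c' = {A,S,T1}  orig:{A,S}
  T[1,1] 'c' = {A,S,T1}  orig:{A,S}
  T[2,2] 'c' = {A,S,T1}  orig:{A,S}
  T[0,1] 'cc' = {S}
  T[1,2] 'cc' = {S}
  T[0,2] 'ccc' = {S}

S ∈ T[0,2] ⇒ YES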